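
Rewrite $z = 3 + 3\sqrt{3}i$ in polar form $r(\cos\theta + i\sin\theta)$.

r = |z| = sqrt(a^2 + b^2) = sqrt((3)^2 + (3*sqrt(3))^2) = sqrt(9 + 27) = sqrt(36) = 6
θ = arctan(b/a) = arctan(5.1962/3) (quadrant-adjusted) = 60°
z = 6(cos 60° + i sin 60°)


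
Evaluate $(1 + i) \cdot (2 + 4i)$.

(a1*a2 - b1*b2) + (a1*b2 + b1*a2)i
= (2 - 4) + (4 + 2)i
= -2 + 6i


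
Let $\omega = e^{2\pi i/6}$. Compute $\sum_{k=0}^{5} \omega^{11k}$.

Let ζ = ω^11 = e^(2πi·11/6). Since 6 ∤ 11, ζ ≠ 1.
Sum = Σ_{k=0}^{5} ζ^k = (ζ^6 - 1)/(ζ - 1) = (ω^{11·6} - 1)/(ζ - 1) = (1 - 1)/(ζ - 1) = 0


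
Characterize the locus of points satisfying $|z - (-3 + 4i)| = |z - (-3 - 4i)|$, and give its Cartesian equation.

|z - z1| = |z - z2| means z is equidistant from z1 and z2,
i.e. the perpendicular bisector of the segment from (-3, 4) to (-3, -4) (midpoint (-3, 0)).
With z = x + yi, square both sides:
(x - (-3))^2 + (y - 4)^2 = (x - (-3))^2 + (y - (-4))^2
The x^2 and y^2 terms cancel: 0x + (-16)y = 25 - 25 = 0
Simplify: y = 0
Locus: Perpendicular bisector of the segment from (-3, 4) to (-3, -4): the line y = 0


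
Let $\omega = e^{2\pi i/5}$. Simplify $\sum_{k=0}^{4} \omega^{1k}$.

Let ζ = ω^1 = e^(2πi·1/5). Since 5 ∤ 1, ζ ≠ 1.
Sum = Σ_{k=0}^{4} ζ^k = (ζ^5 - 1)/(ζ - 1) = (ω^{1·5} - 1)/(ζ - 1) = (1 - 1)/(ζ - 1) = 0


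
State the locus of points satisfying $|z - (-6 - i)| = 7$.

|z - z0| = r describes a circle centered at z0 with radius r
Here z0 = -6 - i and r = 7
Locus: Circle centered at (-6, -1) with radius 7


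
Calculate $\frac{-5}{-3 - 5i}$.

Multiply numerator and denominator by conjugate (-3 + 5i):
= (-5)(-3 + 5i) / ((-3)^2 + (-5)^2)
= (15 - 25i) / 34
= 15/34 - (25/34)i


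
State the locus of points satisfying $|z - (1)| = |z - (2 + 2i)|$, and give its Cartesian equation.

|z - z1| = |z - z2| means z is equidistant from z1 and z2,
i.e. the perpendicular bisector of the segment from (1, 0) to (2, 2) (midpoint (3/2, 1)).
With z = x + yi, square both sides:
(x - 1)^2 + (y - 0)^2 = (x - 2)^2 + (y - 2)^2
The x^2 and y^2 terms cancel: 2x + 4y = 8 - 1 = 7
Simplify: 2x + 4y = 7
Locus: Perpendicular bisector of the segment from (1, 0) to (2, 2): the line 2x + 4y = 7


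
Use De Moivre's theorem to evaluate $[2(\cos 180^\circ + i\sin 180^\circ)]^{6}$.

By De Moivre: z^n = r^n(cos(nθ) + i sin(nθ))
= 2^6(cos(6*180°) + i sin(6*180°))
= 64(cos 0° + i sin 0°)
= 64


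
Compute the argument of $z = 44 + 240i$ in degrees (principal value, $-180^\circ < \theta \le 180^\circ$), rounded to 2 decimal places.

θ = arctan(b/a) = arctan(240/44) (quadrant-adjusted) = 79.61°


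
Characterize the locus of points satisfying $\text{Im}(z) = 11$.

Im(z) = y where z = x + yi; the equation y = 11 is satisfied by all points with that y-coordinate
Locus: Horizontal line y = 11


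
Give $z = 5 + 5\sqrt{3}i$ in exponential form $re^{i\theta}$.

r = |z| = sqrt((5)^2 + (5*sqrt(3))^2) = sqrt(25 + 75) = sqrt(100) = 10
θ = arctan(b/a) = arctan(8.6603/5) (quadrant-adjusted) = 60° = π/3
z = 10e^(i*π/3)


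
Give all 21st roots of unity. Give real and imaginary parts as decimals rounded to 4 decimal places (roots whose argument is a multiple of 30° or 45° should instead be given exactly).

ω_k = e^(2πik/21) = cos(2πk/21) + i sin(2πk/21) for k = 0, 1, ..., 20
Roots: 1, 0.9556 + 0.2948i, 0.8262 + 0.5633i, 0.6235 + 0.7818i, 0.3653 + 0.9309i, 0.0747 + 0.9972i, -0.2225 + 0.9749i, -1/2 + (sqrt(3)/2)i, -0.7331 + 0.6802i, -0.9010 + 0.4339i, -0.9888 + 0.1490i, -0.9888 - 0.1490i, -0.9010 - 0.4339i, -0.7331 - 0.6802i, -1/2 - (sqrt(3)/2)i, -0.2225 - 0.9749i, 0.0747 - 0.9972i, 0.3653 - 0.9309i, 0.6235 - 0.7818i, 0.8262 - 0.5633i, 0.9556 - 0.2948i


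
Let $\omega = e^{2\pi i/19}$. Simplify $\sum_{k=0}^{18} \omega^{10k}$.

Let ζ = ω^10 = e^(2πi·10/19). Since 19 ∤ 10, ζ ≠ 1.
Sum = Σ_{k=0}^{18} ζ^k = (ζ^19 - 1)/(ζ - 1) = (ω^{10·19} - 1)/(ζ - 1) = (1 - 1)/(ζ - 1) = 0


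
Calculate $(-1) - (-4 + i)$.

(-1 - (-4)) + (0 - 1)i = 3 - i


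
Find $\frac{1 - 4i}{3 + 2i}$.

Multiply numerator and denominator by conjugate (3 - 2i):
= (1 - 4i)(3 - 2i) / (3^2 + 2^2)
= (-5 - 14i) / 13
= -5/13 - (14/13)i


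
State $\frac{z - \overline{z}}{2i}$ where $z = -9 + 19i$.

z - conjugate(z) = 2bi
(z - conjugate(z))/(2i) = 2bi/(2i) = b = 19


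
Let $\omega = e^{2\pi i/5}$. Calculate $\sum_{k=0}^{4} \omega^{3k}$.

Let ζ = ω^3 = e^(2πi·3/5). Since 5 ∤ 3, ζ ≠ 1.
Sum = Σ_{k=0}^{4} ζ^k = (ζ^5 - 1)/(ζ - 1) = (ω^{3·5} - 1)/(ζ - 1) = (1 - 1)/(ζ - 1) = 0


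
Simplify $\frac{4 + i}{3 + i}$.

Multiply numerator and denominator by conjugate (3 - i):
= (4 + i)(3 - i) / (3^2 + 1^2)
= (13 - i) / 10
= 13/10 - (1/10)i


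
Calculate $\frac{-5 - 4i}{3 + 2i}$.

Multiply numerator and denominator by conjugate (3 - 2i):
= (-5 - 4i)(3 - 2i) / (3^2 + 2^2)
= (-23 - 2i) / 13
= -23/13 - (2/13)i


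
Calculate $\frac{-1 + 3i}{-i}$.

Multiply numerator and denominator by conjugate (i):
= (-1 + 3i)(i) / (0^2 + (-1)^2)
= (-3 - i) / 1
= -3 - i


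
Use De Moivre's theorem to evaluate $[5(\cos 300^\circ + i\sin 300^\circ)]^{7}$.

By De Moivre: z^n = r^n(cos(nθ) + i sin(nθ))
= 5^7(cos(7*300°) + i sin(7*300°))
= 78125(cos 300° + i sin 300°)
= 78125/2 - (78125*sqrt(3)/2)i


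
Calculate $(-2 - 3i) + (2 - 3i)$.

(-2 + 2) + (-3 + (-3))i = -6i


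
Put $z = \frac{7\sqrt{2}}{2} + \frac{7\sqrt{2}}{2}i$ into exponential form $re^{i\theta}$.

r = |z| = sqrt((7*sqrt(2)/2)^2 + (7*sqrt(2)/2)^2) = sqrt(49/2 + 49/2) = sqrt(49) = 7
θ = arctan(b/a) = arctan(4.9497/4.9497) (quadrant-adjusted) = 45° = π/4
z = 7e^(i*π/4)


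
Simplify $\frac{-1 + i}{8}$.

Divisor is real, so divide each part by 8:
= -1/8 + (1/8)i


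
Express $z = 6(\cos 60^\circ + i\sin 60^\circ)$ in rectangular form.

a = r cos θ = 6 * 1/2 = 3
b = r sin θ = 6 * sqrt(3)/2 = 3*sqrt(3)
z = 3 + 3*sqrt(3)i


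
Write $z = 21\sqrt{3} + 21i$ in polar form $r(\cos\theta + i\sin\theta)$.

r = |z| = sqrt(a^2 + b^2) = sqrt((21*sqrt(3))^2 + (21)^2) = sqrt(1323 + 441) = sqrt(1764) = 42
θ = arctan(b/a) = arctan(21/36.3731) (quadrant-adjusted) = 30°
z = 42(cos 30° + i sin 30°)


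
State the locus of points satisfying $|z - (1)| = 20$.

|z - z0| = r describes a circle centered at z0 with radius r
Here z0 = 1 and r = 20
Locus: Circle centered at (1, 0) with radius 20


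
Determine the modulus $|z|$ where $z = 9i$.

|z| = sqrt(a^2 + b^2) = sqrt(0^2 + 9^2) = sqrt(81) = 9


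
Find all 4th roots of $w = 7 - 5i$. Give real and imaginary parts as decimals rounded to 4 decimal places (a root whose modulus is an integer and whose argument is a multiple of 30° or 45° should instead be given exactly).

|w| = sqrt(74) ≈ 8.602325, arg(w) ≈ 324.462322°
Root modulus = sqrt(74)^(1/4) ≈ 1.712592
Root arguments: θ_k = (arg(w) + 360°k)/4 for k = 0, 1, ..., 3
Compute each root as (root modulus)(cos θ_k + i sin θ_k) using full-precision intermediates, then round to 4 decimal places.
Roots: 0.2645 + 1.6920i, -1.6920 + 0.2645i, -0.2645 - 1.6920i, 1.6920 - 0.2645i


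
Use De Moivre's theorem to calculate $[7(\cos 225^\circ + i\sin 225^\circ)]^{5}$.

By De Moivre: z^n = r^n(cos(nθ) + i sin(nθ))
= 7^5(cos(5*225°) + i sin(5*225°))
= 16807(cos 45° + i sin 45°)
= 16807*sqrt(2)/2 + (16807*sqrt(2)/2)i


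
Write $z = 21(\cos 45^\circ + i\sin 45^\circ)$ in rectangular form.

a = r cos θ = 21 * sqrt(2)/2 = 21*sqrt(2)/2
b = r sin θ = 21 * sqrt(2)/2 = 21*sqrt(2)/2
z = 21*sqrt(2)/2 + (21*sqrt(2)/2)i


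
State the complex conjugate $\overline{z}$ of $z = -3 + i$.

If z = a + bi, then conjugate(z) = a - bi
conjugate(-3 + i) = -3 - i


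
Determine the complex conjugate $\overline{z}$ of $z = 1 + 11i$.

If z = a + bi, then conjugate(z) = a - bi
conjugate(1 + 11i) = 1 - 11i


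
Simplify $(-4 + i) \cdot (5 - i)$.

(a1*a2 - b1*b2) + (a1*b2 + b1*a2)i
= (-20 - (-1)) + (4 + 5)i
= -19 + 9i


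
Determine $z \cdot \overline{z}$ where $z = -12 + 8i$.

z * conjugate(z) = |z|^2 = a^2 + b^2
= (-12)^2 + 8^2 = 208


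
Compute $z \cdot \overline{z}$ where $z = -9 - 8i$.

z * conjugate(z) = |z|^2 = a^2 + b^2
= (-9)^2 + (-8)^2 = 145


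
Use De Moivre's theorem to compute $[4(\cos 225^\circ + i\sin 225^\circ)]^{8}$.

By De Moivre: z^n = r^n(cos(nθ) + i sin(nθ))
= 4^8(cos(8*225°) + i sin(8*225°))
= 65536(cos 0° + i sin 0°)
= 65536


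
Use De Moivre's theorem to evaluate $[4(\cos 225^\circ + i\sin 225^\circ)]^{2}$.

By De Moivre: z^n = r^n(cos(nθ) + i sin(nθ))
= 4^2(cos(2*225°) + i sin(2*225°))
= 16(cos 90° + i sin 90°)
= 16i


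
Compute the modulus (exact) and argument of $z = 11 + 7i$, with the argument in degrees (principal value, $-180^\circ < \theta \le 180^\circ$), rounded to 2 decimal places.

|z| = sqrt(11^2 + 7^2) = sqrt(170)
arg(z) = arctan(b/a) = arctan(7/11) (quadrant-adjusted) = 32.47°


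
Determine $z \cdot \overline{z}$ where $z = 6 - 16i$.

z * conjugate(z) = |z|^2 = a^2 + b^2
= 6^2 + (-16)^2 = 292


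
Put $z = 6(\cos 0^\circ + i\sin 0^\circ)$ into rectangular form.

a = r cos θ = 6 * 1 = 6
b = r sin θ = 6 * 0 = 0
z = 6


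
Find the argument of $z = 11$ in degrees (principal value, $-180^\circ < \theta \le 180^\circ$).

b = 0 and a > 0, so z lies on the positive real axis: θ = 0°


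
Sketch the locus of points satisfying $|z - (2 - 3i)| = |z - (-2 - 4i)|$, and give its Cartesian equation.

|z - z1| = |z - z2| means z is equidistant from z1 and z2,
i.e. the perpendicular bisector of the segment from (2, -3) to (-2, -4) (midpoint (0, -7/2)).
With z = x + yi, square both sides:
(x - 2)^2 + (y - (-3))^2 = (x - (-2))^2 + (y - (-4))^2
The x^2 and y^2 terms cancel: -8x + (-2)y = 20 - 13 = 7
Simplify: 8x + 2y = -7
Locus: Perpendicular bisector of the segment from (2, -3) to (-2, -4): the line 8x + 2y = -7


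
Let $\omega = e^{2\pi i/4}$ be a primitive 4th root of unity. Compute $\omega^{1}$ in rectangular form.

ω^1 = e^(2πi·1/4) = e^(i·1π/2)
= cos(1π/2) + i sin(1π/2)
= i


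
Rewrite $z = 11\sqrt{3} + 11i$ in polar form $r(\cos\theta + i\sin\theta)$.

r = |z| = sqrt(a^2 + b^2) = sqrt((11*sqrt(3))^2 + (11)^2) = sqrt(363 + 121) = sqrt(484) = 22
θ = arctan(b/a) = arctan(11/19.0526) (quadrant-adjusted) = 30°
z = 22(cos 30° + i sin 30°)


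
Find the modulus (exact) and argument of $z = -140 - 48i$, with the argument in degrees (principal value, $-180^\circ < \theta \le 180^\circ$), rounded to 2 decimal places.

|z| = sqrt((-140)^2 + (-48)^2) = 148
arg(z) = arctan(b/a) = arctan(-48/-140) (quadrant-adjusted) = -161.08°


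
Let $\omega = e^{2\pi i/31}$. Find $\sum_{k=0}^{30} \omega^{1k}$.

Let ζ = ω^1 = e^(2πi·1/31). Since 31 ∤ 1, ζ ≠ 1.
Sum = Σ_{k=0}^{30} ζ^k = (ζ^31 - 1)/(ζ - 1) = (ω^{1·31} - 1)/(ζ - 1) = (1 - 1)/(ζ - 1) = 0


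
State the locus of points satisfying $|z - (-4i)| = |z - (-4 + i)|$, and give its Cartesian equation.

|z - z1| = |z - z2| means z is equidistant from z1 and z2,
i.e. the perpendicular bisector of the segment from (0, -4) to (-4, 1) (midpoint (-2, -3/2)).
With z = x + yi, square both sides:
(x - 0)^2 + (y - (-4))^2 = (x - (-4))^2 + (y - 1)^2
The x^2 and y^2 terms cancel: -8x + 10y = 17 - 16 = 1
Simplify: 8x - 10y = -1
Locus: Perpendicular bisector of the segment from (0, -4) to (-4, 1): the line 8x - 10y = -1


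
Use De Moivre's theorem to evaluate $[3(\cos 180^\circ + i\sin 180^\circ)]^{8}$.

By De Moivre: z^n = r^n(cos(nθ) + i sin(nθ))
= 3^8(cos(8*180°) + i sin(8*180°))
= 6561(cos 0° + i sin 0°)
= 6561


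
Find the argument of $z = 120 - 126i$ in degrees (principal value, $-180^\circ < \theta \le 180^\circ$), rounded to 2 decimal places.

θ = arctan(b/a) = arctan(-126/120) (quadrant-adjusted) = -46.40°


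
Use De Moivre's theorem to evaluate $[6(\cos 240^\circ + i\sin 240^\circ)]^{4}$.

By De Moivre: z^n = r^n(cos(nθ) + i sin(nθ))
= 6^4(cos(4*240°) + i sin(4*240°))
= 1296(cos 240° + i sin 240°)
= -648 - 648*sqrt(3)i


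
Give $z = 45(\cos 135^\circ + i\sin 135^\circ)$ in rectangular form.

a = r cos θ = 45 * -sqrt(2)/2 = -45*sqrt(2)/2
b = r sin θ = 45 * sqrt(2)/2 = 45*sqrt(2)/2
z = -45*sqrt(2)/2 + (45*sqrt(2)/2)i


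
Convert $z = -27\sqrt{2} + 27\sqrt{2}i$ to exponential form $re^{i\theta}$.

r = |z| = sqrt((-27*sqrt(2))^2 + (27*sqrt(2))^2) = sqrt(1458 + 1458) = sqrt(2916) = 54
θ = arctan(b/a) = arctan(38.1838/-38.1838) (quadrant-adjusted) = 135° = 3π/4
z = 54e^(i*3π/4)


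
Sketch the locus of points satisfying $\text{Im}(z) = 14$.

Im(z) = y where z = x + yi; the equation y = 14 is satisfied by all points with that y-coordinate
Locus: Horizontal line y = 14


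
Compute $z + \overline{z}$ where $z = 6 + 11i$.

z + conjugate(z) = (a + bi) + (a - bi) = 2a
= 2 * 6 = 12


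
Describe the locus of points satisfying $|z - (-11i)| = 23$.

|z - z0| = r describes a circle centered at z0 with radius r
Here z0 = -11i and r = 23
Locus: Circle centered at (0, -11) with radius 23


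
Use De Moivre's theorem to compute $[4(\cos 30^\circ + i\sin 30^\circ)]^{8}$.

By De Moivre: z^n = r^n(cos(nθ) + i sin(nθ))
= 4^8(cos(8*30°) + i sin(8*30°))
= 65536(cos 240° + i sin 240°)
= -32768 - 32768*sqrt(3)i


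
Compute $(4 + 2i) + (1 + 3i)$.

(4 + 1) + (2 + 3)i = 5 + 5i


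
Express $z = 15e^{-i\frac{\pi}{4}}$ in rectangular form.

a = r cos θ = 15 * sqrt(2)/2 = 15*sqrt(2)/2
b = r sin θ = 15 * -sqrt(2)/2 = -15*sqrt(2)/2
z = 15*sqrt(2)/2 - (15*sqrt(2)/2)i


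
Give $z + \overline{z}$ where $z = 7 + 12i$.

z + conjugate(z) = (a + bi) + (a - bi) = 2a
= 2 * 7 = 14


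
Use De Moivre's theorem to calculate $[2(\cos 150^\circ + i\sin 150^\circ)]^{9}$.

By De Moivre: z^n = r^n(cos(nθ) + i sin(nθ))
= 2^9(cos(9*150°) + i sin(9*150°))
= 512(cos 270° + i sin 270°)
= -512i


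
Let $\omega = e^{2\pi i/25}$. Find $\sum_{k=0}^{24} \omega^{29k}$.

Let ζ = ω^29 = e^(2πi·29/25). Since 25 ∤ 29, ζ ≠ 1.
Sum = Σ_{k=0}^{24} ζ^k = (ζ^25 - 1)/(ζ - 1) = (ω^{29·25} - 1)/(ζ - 1) = (1 - 1)/(ζ - 1) = 0


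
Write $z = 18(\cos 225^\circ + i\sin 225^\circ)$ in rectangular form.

a = r cos θ = 18 * -sqrt(2)/2 = -9*sqrt(2)
b = r sin θ = 18 * -sqrt(2)/2 = -9*sqrt(2)
z = -9*sqrt(2) - 9*sqrt(2)i


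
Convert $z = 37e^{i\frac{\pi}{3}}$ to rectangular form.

a = r cos θ = 37 * 1/2 = 37/2
b = r sin θ = 37 * sqrt(3)/2 = 37*sqrt(3)/2
z = 37/2 + (37*sqrt(3)/2)i


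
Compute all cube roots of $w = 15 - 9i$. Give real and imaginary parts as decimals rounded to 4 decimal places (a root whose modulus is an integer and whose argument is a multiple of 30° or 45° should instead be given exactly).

|w| = sqrt(306) ≈ 17.492856, arg(w) ≈ 329.036243°
Root modulus = sqrt(306)^(1/3) ≈ 2.595894
Root arguments: θ_k = (arg(w) + 360°k)/3 for k = 0, 1, ..., 2
Compute each root as (root modulus)(cos θ_k + i sin θ_k) using full-precision intermediates, then round to 4 decimal places.
Roots: -0.8742 + 2.4443i, -1.6797 - 1.9792i, 2.5539 - 0.4651i


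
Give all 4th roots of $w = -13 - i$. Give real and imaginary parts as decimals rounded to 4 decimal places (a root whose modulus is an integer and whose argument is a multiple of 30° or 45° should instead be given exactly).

|w| = sqrt(170) ≈ 13.038405, arg(w) ≈ 184.398705°
Root modulus = sqrt(170)^(1/4) ≈ 1.900230
Root arguments: θ_k = (arg(w) + 360°k)/4 for k = 0, 1, ..., 3
Compute each root as (root modulus)(cos θ_k + i sin θ_k) using full-precision intermediates, then round to 4 decimal places.
Roots: 1.3176 + 1.3692i, -1.3692 + 1.3176i, -1.3176 - 1.3692i, 1.3692 - 1.3176i


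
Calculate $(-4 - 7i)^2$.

(a + bi)^2 = a^2 - b^2 + 2abi
= (-4)^2 - (-7)^2 + 2*(-4)*(-7)i
= -33 + 56i


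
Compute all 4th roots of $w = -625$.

|w| = 625, arg(w) = 180°
Root modulus = 625^(1/4) = 5
Root arguments: θ_k = (180° + 360°k)/4 for k = 0, 1, ..., 3
Roots: 5*sqrt(2)/2 + (5*sqrt(2)/2)i, -5*sqrt(2)/2 + (5*sqrt(2)/2)i, -5*sqrt(2)/2 - (5*sqrt(2)/2)i, 5*sqrt(2)/2 - (5*sqrt(2)/2)i


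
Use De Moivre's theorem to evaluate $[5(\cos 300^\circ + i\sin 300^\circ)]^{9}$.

By De Moivre: z^n = r^n(cos(nθ) + i sin(nθ))
= 5^9(cos(9*300°) + i sin(9*300°))
= 1953125(cos 180° + i sin 180°)
= -1953125


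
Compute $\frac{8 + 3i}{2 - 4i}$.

Multiply numerator and denominator by conjugate (2 + 4i):
= (8 + 3i)(2 + 4i) / (2^2 + (-4)^2)
= (4 + 38i) / 20
Divide through by 2: (2 + 19i) / 10
= 1/5 + (19/10)i


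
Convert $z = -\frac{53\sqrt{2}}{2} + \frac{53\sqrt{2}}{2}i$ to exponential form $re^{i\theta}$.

r = |z| = sqrt((-53*sqrt(2)/2)^2 + (53*sqrt(2)/2)^2) = sqrt(2809/2 + 2809/2) = sqrt(2809) = 53
θ = arctan(b/a) = arctan(37.4767/-37.4767) (quadrant-adjusted) = 135° = 3π/4
z = 53e^(i*3π/4)


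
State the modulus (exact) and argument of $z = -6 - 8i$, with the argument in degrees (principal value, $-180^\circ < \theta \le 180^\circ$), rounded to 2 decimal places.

|z| = sqrt((-6)^2 + (-8)^2) = 10
arg(z) = arctan(b/a) = arctan(-8/-6) (quadrant-adjusted) = -126.87°


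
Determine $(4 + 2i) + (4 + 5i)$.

(4 + 4) + (2 + 5)i = 8 + 7i


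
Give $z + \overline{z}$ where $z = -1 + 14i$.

z + conjugate(z) = (a + bi) + (a - bi) = 2a
= 2 * (-1) = -2


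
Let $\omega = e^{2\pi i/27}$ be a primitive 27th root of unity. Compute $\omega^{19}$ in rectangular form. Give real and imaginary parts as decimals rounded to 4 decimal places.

ω^19 = e^(2πi·19/27) = e^(i·38π/27)
= cos(38π/27) + i sin(38π/27)
= -0.2868 - 0.9580i


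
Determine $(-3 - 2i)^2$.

(a + bi)^2 = a^2 - b^2 + 2abi
= (-3)^2 - (-2)^2 + 2*(-3)*(-2)i
= 5 + 12i


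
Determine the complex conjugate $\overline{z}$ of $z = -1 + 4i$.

If z = a + bi, then conjugate(z) = a - bi
conjugate(-1 + 4i) = -1 - 4i


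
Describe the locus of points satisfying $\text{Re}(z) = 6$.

Re(z) = x where z = x + yi; the equation x = 6 is satisfied by all points with that x-coordinate
Locus: Vertical line x = 6


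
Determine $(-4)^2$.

(a + bi)^2 = a^2 - b^2 + 2abi
= (-4)^2 - 0^2 + 2*(-4)*0i
= 16


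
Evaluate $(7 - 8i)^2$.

(a + bi)^2 = a^2 - b^2 + 2abi
= 7^2 - (-8)^2 + 2*7*(-8)i
= -15 - 112i


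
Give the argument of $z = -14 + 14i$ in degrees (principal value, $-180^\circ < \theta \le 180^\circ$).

θ = arctan(b/a) = arctan(14/-14) (quadrant-adjusted) = 135°


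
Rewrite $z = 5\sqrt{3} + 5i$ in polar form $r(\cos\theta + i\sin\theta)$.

r = |z| = sqrt(a^2 + b^2) = sqrt((5*sqrt(3))^2 + (5)^2) = sqrt(75 + 25) = sqrt(100) = 10
θ = arctan(b/a) = arctan(5/8.6603) (quadrant-adjusted) = 30°
z = 10(cos 30° + i sin 30°)


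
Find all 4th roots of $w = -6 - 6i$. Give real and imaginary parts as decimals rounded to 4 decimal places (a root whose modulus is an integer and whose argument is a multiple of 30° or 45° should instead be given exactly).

|w| = sqrt(72) ≈ 8.485281, arg(w) = 225°
Root modulus = sqrt(72)^(1/4) ≈ 1.706737
Root arguments: θ_k = (225° + 360°k)/4 for k = 0, 1, ..., 3
Compute each root as (root modulus)(cos θ_k + i sin θ_k) using full-precision intermediates, then round to 4 decimal places.
Roots: 0.9482 + 1.4191i, -1.4191 + 0.9482i, -0.9482 - 1.4191i, 1.4191 - 0.9482i


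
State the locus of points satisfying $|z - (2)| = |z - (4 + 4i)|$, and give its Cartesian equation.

|z - z1| = |z - z2| means z is equidistant from z1 and z2,
i.e. the perpendicular bisector of the segment from (2, 0) to (4, 4) (midpoint (3, 2)).
With z = x + yi, square both sides:
(x - 2)^2 + (y - 0)^2 = (x - 4)^2 + (y - 4)^2
The x^2 and y^2 terms cancel: 4x + 8y = 32 - 4 = 28
Simplify: x + 2y = 7
Locus: Perpendicular bisector of the segment from (2, 0) to (4, 4): the line x + 2y = 7


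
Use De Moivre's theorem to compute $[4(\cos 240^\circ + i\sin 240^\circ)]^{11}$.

By De Moivre: z^n = r^n(cos(nθ) + i sin(nθ))
= 4^11(cos(11*240°) + i sin(11*240°))
= 4194304(cos 120° + i sin 120°)
= -2097152 + 2097152*sqrt(3)i


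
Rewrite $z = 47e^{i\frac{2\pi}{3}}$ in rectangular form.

a = r cos θ = 47 * -1/2 = -47/2
b = r sin θ = 47 * sqrt(3)/2 = 47*sqrt(3)/2
z = -47/2 + (47*sqrt(3)/2)i


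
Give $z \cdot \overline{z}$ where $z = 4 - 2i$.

z * conjugate(z) = |z|^2 = a^2 + b^2
= 4^2 + (-2)^2 = 20


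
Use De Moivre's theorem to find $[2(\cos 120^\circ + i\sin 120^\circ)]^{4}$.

By De Moivre: z^n = r^n(cos(nθ) + i sin(nθ))
= 2^4(cos(4*120°) + i sin(4*120°))
= 16(cos 120° + i sin 120°)
= -8 + 8*sqrt(3)i


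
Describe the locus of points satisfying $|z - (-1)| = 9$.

|z - z0| = r describes a circle centered at z0 with radius r
Here z0 = -1 and r = 9
Locus: Circle centered at (-1, 0) with radius 9


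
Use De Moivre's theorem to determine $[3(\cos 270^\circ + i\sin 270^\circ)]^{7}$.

By De Moivre: z^n = r^n(cos(nθ) + i sin(nθ))
= 3^7(cos(7*270°) + i sin(7*270°))
= 2187(cos 90° + i sin 90°)
= 2187i


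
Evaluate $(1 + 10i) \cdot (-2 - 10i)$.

(a1*a2 - b1*b2) + (a1*b2 + b1*a2)i
= (-2 - (-100)) + (-10 + (-20))i
= 98 - 30i


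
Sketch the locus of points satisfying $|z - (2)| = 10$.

|z - z0| = r describes a circle centered at z0 with radius r
Here z0 = 2 and r = 10
Locus: Circle centered at (2, 0) with radius 10


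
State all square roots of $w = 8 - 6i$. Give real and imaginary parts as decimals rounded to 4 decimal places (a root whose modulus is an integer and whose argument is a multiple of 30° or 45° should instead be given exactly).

|w| = 10, arg(w) ≈ 323.130102°
Root modulus = 10^(1/2) ≈ 3.162278
Root arguments: θ_k = (arg(w) + 360°k)/2 for k = 0, 1, ..., 1
Compute each root as (root modulus)(cos θ_k + i sin θ_k) using full-precision intermediates, then round to 4 decimal places.
Roots: -3.0000 + 1.0000i, 3.0000 - 1.0000i


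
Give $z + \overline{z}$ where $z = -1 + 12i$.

z + conjugate(z) = (a + bi) + (a - bi) = 2a
= 2 * (-1) = -2


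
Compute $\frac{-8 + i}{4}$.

Divisor is real, so divide each part by 4:
= -2 + (1/4)i


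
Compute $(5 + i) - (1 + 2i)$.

(5 - 1) + (1 - 2)i = 4 - i


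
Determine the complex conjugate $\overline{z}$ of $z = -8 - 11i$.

If z = a + bi, then conjugate(z) = a - bi
conjugate(-8 - 11i) = -8 + 11i


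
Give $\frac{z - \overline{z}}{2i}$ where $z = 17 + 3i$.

z - conjugate(z) = 2bi
(z - conjugate(z))/(2i) = 2bi/(2i) = b = 3


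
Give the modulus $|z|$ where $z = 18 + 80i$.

|z| = sqrt(a^2 + b^2) = sqrt(18^2 + 80^2) = sqrt(6724) = 82


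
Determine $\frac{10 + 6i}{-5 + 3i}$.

Multiply numerator and denominator by conjugate (-5 - 3i):
= (10 + 6i)(-5 - 3i) / ((-5)^2 + 3^2)
= (-32 - 60i) / 34
Divide through by 2: (-16 - 30i) / 17
= -16/17 - (30/17)i


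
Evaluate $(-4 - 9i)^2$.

(a + bi)^2 = a^2 - b^2 + 2abi
= (-4)^2 - (-9)^2 + 2*(-4)*(-9)i
= -65 + 72i


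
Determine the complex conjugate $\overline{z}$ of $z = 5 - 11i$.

If z = a + bi, then conjugate(z) = a - bi
conjugate(5 - 11i) = 5 + 11i


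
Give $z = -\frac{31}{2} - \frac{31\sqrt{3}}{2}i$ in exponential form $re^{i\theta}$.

r = |z| = sqrt((-31/2)^2 + (-31*sqrt(3)/2)^2) = sqrt(961/4 + 2883/4) = sqrt(961) = 31
θ = arctan(b/a) = arctan(-26.8468/-15.5) (quadrant-adjusted) = -120° = -2π/3
z = 31e^(-i*2π/3)


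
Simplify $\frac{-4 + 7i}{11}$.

Divisor is real, so divide each part by 11:
= -4/11 + (7/11)i


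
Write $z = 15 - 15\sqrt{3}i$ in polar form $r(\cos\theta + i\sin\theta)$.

r = |z| = sqrt(a^2 + b^2) = sqrt((15)^2 + (-15*sqrt(3))^2) = sqrt(225 + 675) = sqrt(900) = 30
θ = arctan(b/a) = arctan(-25.9808/15) (quadrant-adjusted) = 300°
z = 30(cos 300° + i sin 300°)


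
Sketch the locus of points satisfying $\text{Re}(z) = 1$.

Re(z) = x where z = x + yi; the equation x = 1 is satisfied by all points with that x-coordinate
Locus: Vertical line x = 1


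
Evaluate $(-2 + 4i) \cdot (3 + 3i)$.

(a1*a2 - b1*b2) + (a1*b2 + b1*a2)i
= (-6 - 12) + (-6 + 12)i
= -18 + 6i


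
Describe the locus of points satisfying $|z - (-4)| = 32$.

|z - z0| = r describes a circle centered at z0 with radius r
Here z0 = -4 and r = 32
Locus: Circle centered at (-4, 0) with radius 32


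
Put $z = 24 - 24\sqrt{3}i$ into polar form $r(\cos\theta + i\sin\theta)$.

r = |z| = sqrt(a^2 + b^2) = sqrt((24)^2 + (-24*sqrt(3))^2) = sqrt(576 + 1728) = sqrt(2304) = 48
θ = arctan(b/a) = arctan(-41.5692/24) (quadrant-adjusted) = 300°
z = 48(cos 300° + i sin 300°)


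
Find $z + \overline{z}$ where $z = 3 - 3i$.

z + conjugate(z) = (a + bi) + (a - bi) = 2a
= 2 * 3 = 6


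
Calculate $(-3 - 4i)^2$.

(a + bi)^2 = a^2 - b^2 + 2abi
= (-3)^2 - (-4)^2 + 2*(-3)*(-4)i
= -7 + 24i


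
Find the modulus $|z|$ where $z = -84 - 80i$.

|z| = sqrt(a^2 + b^2) = sqrt((-84)^2 + (-80)^2) = sqrt(13456) = 116


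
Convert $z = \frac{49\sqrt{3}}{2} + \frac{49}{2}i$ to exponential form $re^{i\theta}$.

r = |z| = sqrt((49*sqrt(3)/2)^2 + (49/2)^2) = sqrt(7203/4 + 2401/4) = sqrt(2401) = 49
θ = arctan(b/a) = arctan(24.5/42.4352) (quadrant-adjusted) = 30° = π/6
z = 49e^(i*π/6)


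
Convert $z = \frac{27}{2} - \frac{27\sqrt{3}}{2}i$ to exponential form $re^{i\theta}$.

r = |z| = sqrt((27/2)^2 + (-27*sqrt(3)/2)^2) = sqrt(729/4 + 2187/4) = sqrt(729) = 27
θ = arctan(b/a) = arctan(-23.3827/13.5) (quadrant-adjusted) = -60° = -π/3
z = 27e^(-i*π/3)


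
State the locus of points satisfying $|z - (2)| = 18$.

|z - z0| = r describes a circle centered at z0 with radius r
Here z0 = 2 and r = 18
Locus: Circle centered at (2, 0) with radius 18


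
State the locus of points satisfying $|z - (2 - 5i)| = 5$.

|z - z0| = r describes a circle centered at z0 with radius r
Here z0 = 2 - 5i and r = 5
Locus: Circle centered at (2, -5) with radius 5


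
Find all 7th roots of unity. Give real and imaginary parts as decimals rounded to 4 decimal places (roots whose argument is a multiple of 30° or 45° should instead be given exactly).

ω_k = e^(2πik/7) = cos(2πk/7) + i sin(2πk/7) for k = 0, 1, ..., 6
Roots: 1, 0.6235 + 0.7818i, -0.2225 + 0.9749i, -0.9010 + 0.4339i, -0.9010 - 0.4339i, -0.2225 - 0.9749i, 0.6235 - 0.7818i


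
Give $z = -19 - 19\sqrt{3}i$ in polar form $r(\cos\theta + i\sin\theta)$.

r = |z| = sqrt(a^2 + b^2) = sqrt((-19)^2 + (-19*sqrt(3))^2) = sqrt(361 + 1083) = sqrt(1444) = 38
θ = arctan(b/a) = arctan(-32.909/-19) (quadrant-adjusted) = 240°
z = 38(cos 240° + i sin 240°)


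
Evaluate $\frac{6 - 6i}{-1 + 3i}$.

Multiply numerator and denominator by conjugate (-1 - 3i):
= (6 - 6i)(-1 - 3i) / ((-1)^2 + 3^2)
= (-24 - 12i) / 10
Divide through by 2: (-12 - 6i) / 5
= -12/5 - (6/5)i


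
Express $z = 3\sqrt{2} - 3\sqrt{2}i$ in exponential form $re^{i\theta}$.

r = |z| = sqrt((3*sqrt(2))^2 + (-3*sqrt(2))^2) = sqrt(18 + 18) = sqrt(36) = 6
θ = arctan(b/a) = arctan(-4.2426/4.2426) (quadrant-adjusted) = -45° = -π/4
z = 6e^(-i*π/4)


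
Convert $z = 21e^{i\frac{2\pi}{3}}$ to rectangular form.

a = r cos θ = 21 * -1/2 = -21/2
b = r sin θ = 21 * sqrt(3)/2 = 21*sqrt(3)/2
z = -21/2 + (21*sqrt(3)/2)i


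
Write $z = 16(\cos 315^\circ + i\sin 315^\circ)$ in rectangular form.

a = r cos θ = 16 * sqrt(2)/2 = 8*sqrt(2)
b = r sin θ = 16 * -sqrt(2)/2 = -8*sqrt(2)
z = 8*sqrt(2) - 8*sqrt(2)i


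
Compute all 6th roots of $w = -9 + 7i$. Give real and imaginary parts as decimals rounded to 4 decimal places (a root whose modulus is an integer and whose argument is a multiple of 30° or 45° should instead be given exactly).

|w| = sqrt(130) ≈ 11.401754, arg(w) ≈ 142.125016°
Root modulus = sqrt(130)^(1/6) ≈ 1.500244
Root arguments: θ_k = (arg(w) + 360°k)/6 for k = 0, 1, ..., 5
Compute each root as (root modulus)(cos θ_k + i sin θ_k) using full-precision intermediates, then round to 4 decimal places.
Roots: 1.3738 + 0.6027i, 0.1650 + 1.4911i, -1.2089 + 0.8884i, -1.3738 - 0.6027i, -0.1650 - 1.4911i, 1.2089 - 0.8884i


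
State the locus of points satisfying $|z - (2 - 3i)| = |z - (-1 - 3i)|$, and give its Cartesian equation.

|z - z1| = |z - z2| means z is equidistant from z1 and z2,
i.e. the perpendicular bisector of the segment from (2, -3) to (-1, -3) (midpoint (1/2, -3)).
With z = x + yi, square both sides:
(x - 2)^2 + (y - (-3))^2 = (x - (-1))^2 + (y - (-3))^2
The x^2 and y^2 terms cancel: -6x + 0y = 10 - 13 = -3
Simplify: x = 1/2
Locus: Perpendicular bisector of the segment from (2, -3) to (-1, -3): the line x = 1/2


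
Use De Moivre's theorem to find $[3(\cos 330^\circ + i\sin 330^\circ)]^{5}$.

By De Moivre: z^n = r^n(cos(nθ) + i sin(nθ))
= 3^5(cos(5*330°) + i sin(5*330°))
= 243(cos 210° + i sin 210°)
= -243*sqrt(3)/2 - (243/2)i


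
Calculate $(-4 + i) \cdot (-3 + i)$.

(a1*a2 - b1*b2) + (a1*b2 + b1*a2)i
= (12 - 1) + (-4 + (-3))i
= 11 - 7i


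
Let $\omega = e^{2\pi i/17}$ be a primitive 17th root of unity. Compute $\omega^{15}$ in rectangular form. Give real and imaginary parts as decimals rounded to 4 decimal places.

ω^15 = e^(2πi·15/17) = e^(i·30π/17)
= cos(30π/17) + i sin(30π/17)
= 0.7390 - 0.6737i


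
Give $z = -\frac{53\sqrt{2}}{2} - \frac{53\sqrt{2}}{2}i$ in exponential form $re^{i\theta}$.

r = |z| = sqrt((-53*sqrt(2)/2)^2 + (-53*sqrt(2)/2)^2) = sqrt(2809/2 + 2809/2) = sqrt(2809) = 53
θ = arctan(b/a) = arctan(-37.4767/-37.4767) (quadrant-adjusted) = 225° = 5π/4
z = 53e^(i*5π/4)


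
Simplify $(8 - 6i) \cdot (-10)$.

(a1*a2 - b1*b2) + (a1*b2 + b1*a2)i
= (-80 - 0) + (0 + 60)i
= -80 + 60i


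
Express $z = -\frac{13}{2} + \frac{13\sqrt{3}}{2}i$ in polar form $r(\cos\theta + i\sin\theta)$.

r = |z| = sqrt(a^2 + b^2) = sqrt((-13/2)^2 + (13*sqrt(3)/2)^2) = sqrt(169/4 + 507/4) = sqrt(169) = 13
θ = arctan(b/a) = arctan(11.2583/-6.5) (quadrant-adjusted) = 120°
z = 13(cos 120° + i sin 120°)


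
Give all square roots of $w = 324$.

|w| = 324, arg(w) = 0°
Root modulus = 324^(1/2) = 18
Root arguments: θ_k = (0° + 360°k)/2 for k = 0, 1, ..., 1
Roots: 18, -18


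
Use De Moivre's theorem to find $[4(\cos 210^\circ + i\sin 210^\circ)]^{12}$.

By De Moivre: z^n = r^n(cos(nθ) + i sin(nθ))
= 4^12(cos(12*210°) + i sin(12*210°))
= 16777216(cos 0° + i sin 0°)
= 16777216


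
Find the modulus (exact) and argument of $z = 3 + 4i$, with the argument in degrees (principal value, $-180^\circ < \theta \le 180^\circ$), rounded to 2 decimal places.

|z| = sqrt(3^2 + 4^2) = 5
arg(z) = arctan(b/a) = arctan(4/3) (quadrant-adjusted) = 53.13°


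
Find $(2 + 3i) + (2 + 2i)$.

(2 + 2) + (3 + 2)i = 4 + 5i


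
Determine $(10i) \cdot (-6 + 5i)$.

(a1*a2 - b1*b2) + (a1*b2 + b1*a2)i
= (0 - 50) + (0 + (-60))i
= -50 - 60i


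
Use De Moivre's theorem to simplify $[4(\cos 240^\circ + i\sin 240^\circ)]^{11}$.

By De Moivre: z^n = r^n(cos(nθ) + i sin(nθ))
= 4^11(cos(11*240°) + i sin(11*240°))
= 4194304(cos 120° + i sin 120°)
= -2097152 + 2097152*sqrt(3)i


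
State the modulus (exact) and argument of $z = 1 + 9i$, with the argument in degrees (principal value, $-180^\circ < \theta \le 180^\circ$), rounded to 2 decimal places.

|z| = sqrt(1^2 + 9^2) = sqrt(82)
arg(z) = arctan(b/a) = arctan(9/1) (quadrant-adjusted) = 83.66°


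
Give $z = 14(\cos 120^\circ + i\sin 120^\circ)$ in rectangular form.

a = r cos θ = 14 * -1/2 = -7
b = r sin θ = 14 * sqrt(3)/2 = 7*sqrt(3)
z = -7 + 7*sqrt(3)i


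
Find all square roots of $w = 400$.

|w| = 400, arg(w) = 0°
Root modulus = 400^(1/2) = 20
Root arguments: θ_k = (0° + 360°k)/2 for k = 0, 1, ..., 1
Roots: 20, -20


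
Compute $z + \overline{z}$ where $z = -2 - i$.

z + conjugate(z) = (a + bi) + (a - bi) = 2a
= 2 * (-2) = -4


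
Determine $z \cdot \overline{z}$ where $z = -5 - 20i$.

z * conjugate(z) = |z|^2 = a^2 + b^2
= (-5)^2 + (-20)^2 = 425


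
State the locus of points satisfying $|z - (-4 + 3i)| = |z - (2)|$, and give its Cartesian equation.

|z - z1| = |z - z2| means z is equidistant from z1 and z2,
i.e. the perpendicular bisector of the segment from (-4, 3) to (2, 0) (midpoint (-1, 3/2)).
With z = x + yi, square both sides:
(x - (-4))^2 + (y - 3)^2 = (x - 2)^2 + (y - 0)^2
The x^2 and y^2 terms cancel: 12x + (-6)y = 4 - 25 = -21
Simplify: 4x - 2y = -7
Locus: Perpendicular bisector of the segment from (-4, 3) to (2, 0): the line 4x - 2y = -7


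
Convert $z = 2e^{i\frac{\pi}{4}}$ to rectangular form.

a = r cos θ = 2 * sqrt(2)/2 = sqrt(2)
b = r sin θ = 2 * sqrt(2)/2 = sqrt(2)
z = sqrt(2) + sqrt(2)i


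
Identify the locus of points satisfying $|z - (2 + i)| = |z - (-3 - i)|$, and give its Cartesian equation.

|z - z1| = |z - z2| means z is equidistant from z1 and z2,
i.e. the perpendicular bisector of the segment from (2, 1) to (-3, -1) (midpoint (-1/2, 0)).
With z = x + yi, square both sides:
(x - 2)^2 + (y - 1)^2 = (x - (-3))^2 + (y - (-1))^2
The x^2 and y^2 terms cancel: -10x + (-4)y = 10 - 5 = 5
Simplify: 10x + 4y = -5
Locus: Perpendicular bisector of the segment from (2, 1) to (-3, -1): the line 10x + 4y = -5


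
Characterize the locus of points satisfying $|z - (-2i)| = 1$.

|z - z0| = r describes a circle centered at z0 with radius r
Here z0 = -2i and r = 1
Locus: Circle centered at (0, -2) with radius 1


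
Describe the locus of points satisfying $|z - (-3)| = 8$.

|z - z0| = r describes a circle centered at z0 with radius r
Here z0 = -3 and r = 8
Locus: Circle centered at (-3, 0) with radius 8


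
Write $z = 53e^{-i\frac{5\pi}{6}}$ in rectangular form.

a = r cos θ = 53 * -sqrt(3)/2 = -53*sqrt(3)/2
b = r sin θ = 53 * -1/2 = -53/2
z = -53*sqrt(3)/2 - (53/2)i


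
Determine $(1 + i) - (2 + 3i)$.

(1 - 2) + (1 - 3)i = -1 - 2i


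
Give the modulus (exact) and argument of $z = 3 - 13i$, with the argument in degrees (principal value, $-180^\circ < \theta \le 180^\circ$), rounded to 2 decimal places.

|z| = sqrt(3^2 + (-13)^2) = sqrt(178)
arg(z) = arctan(b/a) = arctan(-13/3) (quadrant-adjusted) = -77.01°


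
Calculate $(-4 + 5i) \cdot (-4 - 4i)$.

(a1*a2 - b1*b2) + (a1*b2 + b1*a2)i
= (16 - (-20)) + (16 + (-20))i
= 36 - 4i


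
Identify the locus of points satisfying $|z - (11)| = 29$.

|z - z0| = r describes a circle centered at z0 with radius r
Here z0 = 11 and r = 29
Locus: Circle centered at (11, 0) with radius 29


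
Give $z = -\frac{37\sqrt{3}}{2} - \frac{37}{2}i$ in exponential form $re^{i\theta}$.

r = |z| = sqrt((-37*sqrt(3)/2)^2 + (-37/2)^2) = sqrt(4107/4 + 1369/4) = sqrt(1369) = 37
θ = arctan(b/a) = arctan(-18.5/-32.0429) (quadrant-adjusted) = 210° = 7π/6
z = 37e^(i*7π/6)


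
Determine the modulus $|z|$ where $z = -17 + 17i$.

|z| = sqrt(a^2 + b^2) = sqrt((-17)^2 + 17^2) = sqrt(578) = sqrt(578)


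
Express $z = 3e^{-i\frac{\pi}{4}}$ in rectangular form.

a = r cos θ = 3 * sqrt(2)/2 = 3*sqrt(2)/2
b = r sin θ = 3 * -sqrt(2)/2 = -3*sqrt(2)/2
z = 3*sqrt(2)/2 - (3*sqrt(2)/2)i


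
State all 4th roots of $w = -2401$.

|w| = 2401, arg(w) = 180°
Root modulus = 2401^(1/4) = 7
Root arguments: θ_k = (180° + 360°k)/4 for k = 0, 1, ..., 3
Roots: 7*sqrt(2)/2 + (7*sqrt(2)/2)i, -7*sqrt(2)/2 + (7*sqrt(2)/2)i, -7*sqrt(2)/2 - (7*sqrt(2)/2)i, 7*sqrt(2)/2 - (7*sqrt(2)/2)i


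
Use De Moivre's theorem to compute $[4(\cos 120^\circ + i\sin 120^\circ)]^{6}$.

By De Moivre: z^n = r^n(cos(nθ) + i sin(nθ))
= 4^6(cos(6*120°) + i sin(6*120°))
= 4096(cos 0° + i sin 0°)
= 4096


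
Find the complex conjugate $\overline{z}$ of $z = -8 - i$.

If z = a + bi, then conjugate(z) = a - bi
conjugate(-8 - i) = -8 + i


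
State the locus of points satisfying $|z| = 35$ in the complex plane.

|z| = 35 means sqrt(x^2 + y^2) = 35
This is a circle of radius 35 centered at the origin


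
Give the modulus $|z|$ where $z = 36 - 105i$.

|z| = sqrt(a^2 + b^2) = sqrt(36^2 + (-105)^2) = sqrt(12321) = 111


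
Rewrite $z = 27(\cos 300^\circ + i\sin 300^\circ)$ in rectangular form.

a = r cos θ = 27 * 1/2 = 27/2
b = r sin θ = 27 * -sqrt(3)/2 = -27*sqrt(3)/2
z = 27/2 - (27*sqrt(3)/2)i


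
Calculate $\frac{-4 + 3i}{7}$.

Divisor is real, so divide each part by 7:
= -4/7 + (3/7)i


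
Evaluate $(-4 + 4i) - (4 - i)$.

(-4 - 4) + (4 - (-1))i = -8 + 5i


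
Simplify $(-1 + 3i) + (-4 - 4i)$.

(-1 + (-4)) + (3 + (-4))i = -5 - i


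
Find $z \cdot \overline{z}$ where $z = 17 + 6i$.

z * conjugate(z) = |z|^2 = a^2 + b^2
= 17^2 + 6^2 = 325


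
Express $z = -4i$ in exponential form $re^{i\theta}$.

r = |z| = sqrt((0)^2 + (-4)^2) = sqrt(0 + 16) = sqrt(16) = 4
a = 0 and b < 0, so z lies on the negative imaginary axis: θ = -90° = -π/2
z = 4e^(-i*π/2)


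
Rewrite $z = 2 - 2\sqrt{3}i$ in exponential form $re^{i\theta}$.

r = |z| = sqrt((2)^2 + (-2*sqrt(3))^2) = sqrt(4 + 12) = sqrt(16) = 4
θ = arctan(b/a) = arctan(-3.4641/2) (quadrant-adjusted) = -60° = -π/3
z = 4e^(-i*π/3)


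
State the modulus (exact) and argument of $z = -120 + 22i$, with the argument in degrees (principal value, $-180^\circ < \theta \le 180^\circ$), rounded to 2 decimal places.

|z| = sqrt((-120)^2 + 22^2) = 122
arg(z) = arctan(b/a) = arctan(22/-120) (quadrant-adjusted) = 169.61°


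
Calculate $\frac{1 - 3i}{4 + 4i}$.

Multiply numerator and denominator by conjugate (4 - 4i):
= (1 - 3i)(4 - 4i) / (4^2 + 4^2)
= (-8 - 16i) / 32
Divide through by 8: (-1 - 2i) / 4
= -1/4 - (1/2)i


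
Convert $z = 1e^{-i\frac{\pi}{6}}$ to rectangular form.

a = r cos θ = 1 * sqrt(3)/2 = sqrt(3)/2
b = r sin θ = 1 * -1/2 = -1/2
z = sqrt(3)/2 - (1/2)i


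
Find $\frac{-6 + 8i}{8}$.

Divisor is real, so divide each part by 8:
= -3/4 + i


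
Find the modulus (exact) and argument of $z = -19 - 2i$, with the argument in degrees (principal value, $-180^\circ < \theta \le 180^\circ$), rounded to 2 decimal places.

|z| = sqrt((-19)^2 + (-2)^2) = sqrt(365)
arg(z) = arctan(b/a) = arctan(-2/-19) (quadrant-adjusted) = -173.99°


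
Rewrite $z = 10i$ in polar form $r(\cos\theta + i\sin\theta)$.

r = |z| = sqrt(a^2 + b^2) = sqrt((0)^2 + (10)^2) = sqrt(0 + 100) = sqrt(100) = 10
a = 0 and b > 0, so z lies on the positive imaginary axis: θ = 90°
z = 10(cos 90° + i sin 90°)


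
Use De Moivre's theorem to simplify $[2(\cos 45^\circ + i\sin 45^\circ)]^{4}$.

By De Moivre: z^n = r^n(cos(nθ) + i sin(nθ))
= 2^4(cos(4*45°) + i sin(4*45°))
= 16(cos 180° + i sin 180°)
= -16


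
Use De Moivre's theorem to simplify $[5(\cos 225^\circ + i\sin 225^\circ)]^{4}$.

By De Moivre: z^n = r^n(cos(nθ) + i sin(nθ))
= 5^4(cos(4*225°) + i sin(4*225°))
= 625(cos 180° + i sin 180°)
= -625


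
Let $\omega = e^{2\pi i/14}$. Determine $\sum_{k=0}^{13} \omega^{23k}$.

Let ζ = ω^23 = e^(2πi·23/14). Since 14 ∤ 23, ζ ≠ 1.
Sum = Σ_{k=0}^{13} ζ^k = (ζ^14 - 1)/(ζ - 1) = (ω^{23·14} - 1)/(ζ - 1) = (1 - 1)/(ζ - 1) = 0


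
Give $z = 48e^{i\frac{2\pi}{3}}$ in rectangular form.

a = r cos θ = 48 * -1/2 = -24
b = r sin θ = 48 * sqrt(3)/2 = 24*sqrt(3)
z = -24 + 24*sqrt(3)i


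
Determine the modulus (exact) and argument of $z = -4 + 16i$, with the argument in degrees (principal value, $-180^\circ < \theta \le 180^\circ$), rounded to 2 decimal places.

|z| = sqrt((-4)^2 + 16^2) = sqrt(272)
arg(z) = arctan(b/a) = arctan(16/-4) (quadrant-adjusted) = 104.04°


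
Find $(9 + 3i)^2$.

(a + bi)^2 = a^2 - b^2 + 2abi
= 9^2 - 3^2 + 2*9*3i
= 72 + 54i


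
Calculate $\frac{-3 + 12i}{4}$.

Divisor is real, so divide each part by 4:
= -3/4 + 3i


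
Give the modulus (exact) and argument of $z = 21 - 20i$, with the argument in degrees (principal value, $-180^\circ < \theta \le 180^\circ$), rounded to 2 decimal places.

|z| = sqrt(21^2 + (-20)^2) = 29
arg(z) = arctan(b/a) = arctan(-20/21) (quadrant-adjusted) = -43.60°
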